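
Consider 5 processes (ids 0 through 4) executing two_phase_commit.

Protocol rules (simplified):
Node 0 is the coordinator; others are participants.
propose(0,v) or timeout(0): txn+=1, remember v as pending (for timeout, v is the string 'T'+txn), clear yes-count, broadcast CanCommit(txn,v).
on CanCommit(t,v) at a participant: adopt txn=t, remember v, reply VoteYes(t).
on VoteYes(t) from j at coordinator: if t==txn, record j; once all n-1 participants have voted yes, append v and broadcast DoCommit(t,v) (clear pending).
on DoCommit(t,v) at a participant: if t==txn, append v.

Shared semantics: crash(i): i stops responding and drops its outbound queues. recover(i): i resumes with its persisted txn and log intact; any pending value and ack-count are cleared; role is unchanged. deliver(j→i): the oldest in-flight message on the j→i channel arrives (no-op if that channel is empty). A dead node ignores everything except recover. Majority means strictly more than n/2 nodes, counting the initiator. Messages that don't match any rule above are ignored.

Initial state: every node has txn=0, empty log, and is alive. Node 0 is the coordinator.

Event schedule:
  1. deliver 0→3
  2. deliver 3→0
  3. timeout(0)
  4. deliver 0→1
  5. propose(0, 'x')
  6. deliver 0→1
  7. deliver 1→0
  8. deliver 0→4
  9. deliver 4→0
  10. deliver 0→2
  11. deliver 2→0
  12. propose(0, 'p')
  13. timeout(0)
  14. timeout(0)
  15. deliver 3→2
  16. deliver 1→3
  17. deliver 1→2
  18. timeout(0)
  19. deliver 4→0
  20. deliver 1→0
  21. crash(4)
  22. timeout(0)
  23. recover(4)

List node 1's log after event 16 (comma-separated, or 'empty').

empty

step 1 deliver 0→3: —
step 2 deliver 3→0: —
step 3 timeout(0): 0={coor,t=1,log=-}
step 4 deliver 0→1: 1={part,t=1,log=-}
step 5 propose(0,'x'): 0={coor,t=2,log=-}
step 6 deliver 0→1: 1={part,t=2,log=-}
step 7 deliver 1→0: —
step 8 deliver 0→4: 4={part,t=1,log=-}
step 9 deliver 4→0: —
step 10 deliver 0→2: 2={part,t=1,log=-}
step 11 deliver 2→0: —
step 12 propose(0,'p'): 0={coor,t=3,log=-}
step 13 timeout(0): 0={coor,t=4,log=-}
step 14 timeout(0): 0={coor,t=5,log=-}
step 15 deliver 3→2: —
step 16 deliver 1→3: —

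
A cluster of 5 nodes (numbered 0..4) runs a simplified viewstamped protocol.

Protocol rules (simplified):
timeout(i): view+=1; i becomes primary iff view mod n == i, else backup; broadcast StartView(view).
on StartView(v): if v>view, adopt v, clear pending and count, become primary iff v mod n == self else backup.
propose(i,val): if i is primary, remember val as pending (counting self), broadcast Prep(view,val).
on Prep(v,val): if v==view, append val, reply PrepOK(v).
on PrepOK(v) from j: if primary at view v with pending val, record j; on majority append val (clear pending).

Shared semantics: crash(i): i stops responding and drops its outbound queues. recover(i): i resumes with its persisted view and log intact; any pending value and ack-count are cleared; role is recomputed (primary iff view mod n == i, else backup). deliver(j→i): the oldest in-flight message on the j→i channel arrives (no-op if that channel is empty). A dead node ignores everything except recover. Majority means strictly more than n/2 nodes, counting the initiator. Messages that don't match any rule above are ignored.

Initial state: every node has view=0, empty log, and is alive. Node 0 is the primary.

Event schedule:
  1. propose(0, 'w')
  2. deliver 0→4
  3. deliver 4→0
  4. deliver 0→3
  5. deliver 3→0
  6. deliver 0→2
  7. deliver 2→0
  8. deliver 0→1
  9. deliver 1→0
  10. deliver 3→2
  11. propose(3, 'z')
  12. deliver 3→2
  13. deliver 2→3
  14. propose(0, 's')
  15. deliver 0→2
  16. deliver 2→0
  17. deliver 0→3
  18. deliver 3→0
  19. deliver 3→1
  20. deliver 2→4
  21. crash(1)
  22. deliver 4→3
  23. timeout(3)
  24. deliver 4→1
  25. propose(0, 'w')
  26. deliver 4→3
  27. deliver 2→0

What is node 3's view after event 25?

1. propose(0,'w'):  nop
2. deliver 0→4:  <4:back v0 w>
3. deliver 4→0:  nop
4. deliver 0→3:  <3:back v0 w>
5. deliver 3→0:  <0:prim v0 w>
6. deliver 0→2:  <2:back v0 w>
7. deliver 2→0:  nop
8. deliver 0→1:  <1:back v0 w>
9. deliver 1→0:  nop
10. deliver 3→2:  nop
11. propose(3,'z'):  nop
12. deliver 3→2:  nop
13. deliver 2→3:  nop
14. propose(0,'s'):  nop
15. deliver 0→2:  <2:back v0 w,s>
16. deliver 2→0:  nop
17. deliver 0→3:  <3:back v0 w,s>
18. deliver 3→0:  <0:prim v0 w,s>
19. deliver 3→1:  nop
20. deliver 2→4:  nop
21. crash(1):  <1:✗back v0 w>
22. deliver 4→3:  nop
23. timeout(3):  <3:back v1 w,s>
24. deliver 4→1:  nop
25. propose(0,'w'):  nop

1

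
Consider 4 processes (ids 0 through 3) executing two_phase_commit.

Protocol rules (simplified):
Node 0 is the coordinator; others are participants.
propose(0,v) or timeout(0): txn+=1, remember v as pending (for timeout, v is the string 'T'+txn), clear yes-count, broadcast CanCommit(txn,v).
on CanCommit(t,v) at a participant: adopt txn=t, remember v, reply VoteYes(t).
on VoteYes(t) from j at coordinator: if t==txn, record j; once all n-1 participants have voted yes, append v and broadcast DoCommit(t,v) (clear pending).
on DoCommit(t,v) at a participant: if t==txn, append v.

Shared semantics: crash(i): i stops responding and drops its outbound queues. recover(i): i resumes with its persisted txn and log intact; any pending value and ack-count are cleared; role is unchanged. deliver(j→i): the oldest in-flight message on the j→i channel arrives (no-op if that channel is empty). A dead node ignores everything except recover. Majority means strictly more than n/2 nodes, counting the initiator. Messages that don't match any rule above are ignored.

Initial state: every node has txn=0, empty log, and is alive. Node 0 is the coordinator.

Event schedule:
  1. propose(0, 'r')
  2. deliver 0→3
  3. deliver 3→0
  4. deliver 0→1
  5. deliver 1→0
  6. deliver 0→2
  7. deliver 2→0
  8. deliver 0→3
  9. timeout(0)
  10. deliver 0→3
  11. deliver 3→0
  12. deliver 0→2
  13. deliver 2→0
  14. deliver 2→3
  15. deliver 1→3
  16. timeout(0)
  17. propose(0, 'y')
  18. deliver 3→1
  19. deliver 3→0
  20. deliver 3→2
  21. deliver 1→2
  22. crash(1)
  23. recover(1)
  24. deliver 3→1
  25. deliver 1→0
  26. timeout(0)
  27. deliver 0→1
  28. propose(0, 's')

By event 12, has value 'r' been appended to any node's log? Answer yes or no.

e1 propose(0,'r'): 0[coor,t=1,-]
e2 deliver 0→3: 3[part,t=1,-]
e3 deliver 3→0: ·
e4 deliver 0→1: 1[part,t=1,-]
e5 deliver 1→0: ·
e6 deliver 0→2: 2[part,t=1,-]
e7 deliver 2→0: 0[coor,t=1,r]
e8 deliver 0→3: 3[part,t=1,r]
e9 timeout(0): 0[coor,t=2,r]
e10 deliver 0→3: 3[part,t=2,r]
e11 deliver 3→0: ·
e12 deliver 0→2: 2[part,t=1,r]

yes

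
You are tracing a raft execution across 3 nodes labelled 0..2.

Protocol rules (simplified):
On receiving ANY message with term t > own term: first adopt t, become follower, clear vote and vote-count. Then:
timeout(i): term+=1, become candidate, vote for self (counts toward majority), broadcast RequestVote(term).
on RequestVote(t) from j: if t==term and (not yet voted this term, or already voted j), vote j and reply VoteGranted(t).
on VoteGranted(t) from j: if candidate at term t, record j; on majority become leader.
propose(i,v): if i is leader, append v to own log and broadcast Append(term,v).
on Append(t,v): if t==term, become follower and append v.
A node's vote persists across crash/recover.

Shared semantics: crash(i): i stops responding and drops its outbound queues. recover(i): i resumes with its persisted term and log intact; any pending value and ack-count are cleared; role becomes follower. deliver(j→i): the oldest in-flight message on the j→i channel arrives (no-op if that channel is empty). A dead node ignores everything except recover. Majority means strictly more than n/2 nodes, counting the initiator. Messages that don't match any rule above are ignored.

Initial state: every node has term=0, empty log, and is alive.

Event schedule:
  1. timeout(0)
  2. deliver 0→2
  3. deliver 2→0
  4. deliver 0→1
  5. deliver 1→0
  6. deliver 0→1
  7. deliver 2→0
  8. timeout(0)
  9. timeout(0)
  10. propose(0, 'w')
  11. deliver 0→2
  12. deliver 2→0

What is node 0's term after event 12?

after 1 — timeout(0): n0:cand/t1/[-]
after 2 — deliver 0→2: n2:foll/t1/[-]
after 3 — deliver 2→0: n0:lead/t1/[-]
after 4 — deliver 0→1: n1:foll/t1/[-]
after 5 — deliver 1→0: ·
after 6 — deliver 0→1: ·
after 7 — deliver 2→0: ·
after 8 — timeout(0): n0:cand/t2/[-]
after 9 — timeout(0): n0:cand/t3/[-]
after 10 — propose(0,'w'): ·
after 11 — deliver 0→2: n2:foll/t2/[-]
after 12 — deliver 2→0: ·

3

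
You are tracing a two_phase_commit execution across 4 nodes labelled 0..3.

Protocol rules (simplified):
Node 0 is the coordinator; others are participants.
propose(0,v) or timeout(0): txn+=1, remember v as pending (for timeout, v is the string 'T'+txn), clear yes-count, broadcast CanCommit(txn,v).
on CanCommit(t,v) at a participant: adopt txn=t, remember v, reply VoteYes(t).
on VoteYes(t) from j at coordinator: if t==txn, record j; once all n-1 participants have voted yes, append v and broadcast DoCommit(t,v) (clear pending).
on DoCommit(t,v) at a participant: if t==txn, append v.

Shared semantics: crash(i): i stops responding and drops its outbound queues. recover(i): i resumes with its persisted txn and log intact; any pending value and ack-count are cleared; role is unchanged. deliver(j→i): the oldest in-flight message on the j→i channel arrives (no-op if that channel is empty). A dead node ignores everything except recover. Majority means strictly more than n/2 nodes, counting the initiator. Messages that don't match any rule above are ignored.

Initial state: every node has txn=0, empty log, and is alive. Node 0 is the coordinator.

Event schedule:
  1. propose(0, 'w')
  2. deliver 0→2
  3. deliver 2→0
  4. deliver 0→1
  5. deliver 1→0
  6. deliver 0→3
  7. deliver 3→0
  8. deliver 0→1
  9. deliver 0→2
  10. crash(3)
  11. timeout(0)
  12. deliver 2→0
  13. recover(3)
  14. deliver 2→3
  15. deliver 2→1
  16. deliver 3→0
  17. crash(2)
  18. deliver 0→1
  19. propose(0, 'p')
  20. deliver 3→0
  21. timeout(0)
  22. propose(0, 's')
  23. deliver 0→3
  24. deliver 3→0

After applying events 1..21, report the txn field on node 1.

e1 propose(0,'w'): 0[coor,t=1,-]
e2 deliver 0→2: 2[part,t=1,-]
e3 deliver 2→0: ·
e4 deliver 0→1: 1[part,t=1,-]
e5 deliver 1→0: ·
e6 deliver 0→3: 3[part,t=1,-]
e7 deliver 3→0: 0[coor,t=1,w]
e8 deliver 0→1: 1[part,t=1,w]
e9 deliver 0→2: 2[part,t=1,w]
e10 crash(3): 3[✗part,t=1,-]
e11 timeout(0): 0[coor,t=2,w]
e12 deliver 2→0: ·
e13 recover(3): 3[part,t=1,-]
e14 deliver 2→3: ·
e15 deliver 2→1: ·
e16 deliver 3→0: ·
e17 crash(2): 2[✗part,t=1,w]
e18 deliver 0→1: 1[part,t=2,w]
e19 propose(0,'p'): 0[coor,t=3,w]
e20 deliver 3→0: ·
e21 timeout(0): 0[coor,t=4,w]

2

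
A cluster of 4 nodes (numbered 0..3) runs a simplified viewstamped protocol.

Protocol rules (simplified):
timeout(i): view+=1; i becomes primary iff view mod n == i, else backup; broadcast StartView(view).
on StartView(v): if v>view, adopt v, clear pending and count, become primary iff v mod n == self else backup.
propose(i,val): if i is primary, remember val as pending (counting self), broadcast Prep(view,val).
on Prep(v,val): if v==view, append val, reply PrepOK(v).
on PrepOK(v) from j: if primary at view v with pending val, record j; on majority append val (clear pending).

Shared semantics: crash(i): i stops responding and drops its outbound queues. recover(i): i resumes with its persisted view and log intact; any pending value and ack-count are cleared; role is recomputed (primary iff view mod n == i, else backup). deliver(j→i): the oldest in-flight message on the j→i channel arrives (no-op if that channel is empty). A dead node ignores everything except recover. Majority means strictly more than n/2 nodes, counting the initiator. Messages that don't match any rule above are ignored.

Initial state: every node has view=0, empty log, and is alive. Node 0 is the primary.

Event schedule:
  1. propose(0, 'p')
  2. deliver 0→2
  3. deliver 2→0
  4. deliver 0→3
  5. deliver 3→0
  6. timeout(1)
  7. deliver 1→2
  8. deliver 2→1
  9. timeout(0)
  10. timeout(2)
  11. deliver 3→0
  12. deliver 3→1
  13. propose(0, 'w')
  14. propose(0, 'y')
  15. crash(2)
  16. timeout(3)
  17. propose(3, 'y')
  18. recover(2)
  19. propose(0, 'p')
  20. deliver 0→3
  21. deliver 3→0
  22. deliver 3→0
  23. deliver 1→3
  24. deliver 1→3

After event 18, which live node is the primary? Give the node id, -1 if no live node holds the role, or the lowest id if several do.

1

step 1 propose(0,'p'): —
step 2 deliver 0→2: 2={back,v=0,log=p}
step 3 deliver 2→0: —
step 4 deliver 0→3: 3={back,v=0,log=p}
step 5 deliver 3→0: 0={prim,v=0,log=p}
step 6 timeout(1): 1={prim,v=1,log=-}
step 7 deliver 1→2: 2={back,v=1,log=p}
step 8 deliver 2→1: —
step 9 timeout(0): 0={back,v=1,log=p}
step 10 timeout(2): 2={prim,v=2,log=p}
step 11 deliver 3→0: —
step 12 deliver 3→1: —
step 13 propose(0,'w'): —
step 14 propose(0,'y'): —
step 15 crash(2): 2={✗prim,v=2,log=p}
step 16 timeout(3): 3={back,v=1,log=p}
step 17 propose(3,'y'): —
step 18 recover(2): 2={prim,v=2,log=p}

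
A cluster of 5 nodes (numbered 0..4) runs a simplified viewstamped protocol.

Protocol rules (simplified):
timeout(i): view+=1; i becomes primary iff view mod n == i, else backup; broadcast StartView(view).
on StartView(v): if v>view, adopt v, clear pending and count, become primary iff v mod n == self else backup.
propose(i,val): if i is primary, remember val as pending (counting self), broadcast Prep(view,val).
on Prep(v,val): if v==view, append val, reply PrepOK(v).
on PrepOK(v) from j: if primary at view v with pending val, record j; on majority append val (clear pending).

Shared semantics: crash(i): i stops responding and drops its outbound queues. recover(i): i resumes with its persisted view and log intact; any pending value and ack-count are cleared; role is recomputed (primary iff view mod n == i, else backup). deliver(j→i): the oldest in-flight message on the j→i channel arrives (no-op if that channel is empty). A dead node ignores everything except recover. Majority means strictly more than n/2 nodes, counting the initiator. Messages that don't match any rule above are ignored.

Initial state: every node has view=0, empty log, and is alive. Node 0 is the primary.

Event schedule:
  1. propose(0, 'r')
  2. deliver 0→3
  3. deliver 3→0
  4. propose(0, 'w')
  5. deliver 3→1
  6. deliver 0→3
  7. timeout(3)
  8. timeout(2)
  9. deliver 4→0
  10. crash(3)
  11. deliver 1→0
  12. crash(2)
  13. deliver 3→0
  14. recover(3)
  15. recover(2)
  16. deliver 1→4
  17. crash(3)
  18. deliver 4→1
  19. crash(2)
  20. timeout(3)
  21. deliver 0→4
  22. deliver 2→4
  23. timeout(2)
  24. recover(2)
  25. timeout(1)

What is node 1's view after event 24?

e1 propose(0,'r'): ·
e2 deliver 0→3: 3[back,v=0,r]
e3 deliver 3→0: ·
e4 propose(0,'w'): ·
e5 deliver 3→1: ·
e6 deliver 0→3: 3[back,v=0,r,w]
e7 timeout(3): 3[back,v=1,r,w]
e8 timeout(2): 2[back,v=1,-]
e9 deliver 4→0: ·
e10 crash(3): 3[✗back,v=1,r,w]
e11 deliver 1→0: ·
e12 crash(2): 2[✗back,v=1,-]
e13 deliver 3→0: ·
e14 recover(3): 3[back,v=1,r,w]
e15 recover(2): 2[back,v=1,-]
e16 deliver 1→4: ·
e17 crash(3): 3[✗back,v=1,r,w]
e18 deliver 4→1: ·
e19 crash(2): 2[✗back,v=1,-]
e20 timeout(3): ·
e21 deliver 0→4: 4[back,v=0,r]
e22 deliver 2→4: ·
e23 timeout(2): ·
e24 recover(2): 2[back,v=1,-]

0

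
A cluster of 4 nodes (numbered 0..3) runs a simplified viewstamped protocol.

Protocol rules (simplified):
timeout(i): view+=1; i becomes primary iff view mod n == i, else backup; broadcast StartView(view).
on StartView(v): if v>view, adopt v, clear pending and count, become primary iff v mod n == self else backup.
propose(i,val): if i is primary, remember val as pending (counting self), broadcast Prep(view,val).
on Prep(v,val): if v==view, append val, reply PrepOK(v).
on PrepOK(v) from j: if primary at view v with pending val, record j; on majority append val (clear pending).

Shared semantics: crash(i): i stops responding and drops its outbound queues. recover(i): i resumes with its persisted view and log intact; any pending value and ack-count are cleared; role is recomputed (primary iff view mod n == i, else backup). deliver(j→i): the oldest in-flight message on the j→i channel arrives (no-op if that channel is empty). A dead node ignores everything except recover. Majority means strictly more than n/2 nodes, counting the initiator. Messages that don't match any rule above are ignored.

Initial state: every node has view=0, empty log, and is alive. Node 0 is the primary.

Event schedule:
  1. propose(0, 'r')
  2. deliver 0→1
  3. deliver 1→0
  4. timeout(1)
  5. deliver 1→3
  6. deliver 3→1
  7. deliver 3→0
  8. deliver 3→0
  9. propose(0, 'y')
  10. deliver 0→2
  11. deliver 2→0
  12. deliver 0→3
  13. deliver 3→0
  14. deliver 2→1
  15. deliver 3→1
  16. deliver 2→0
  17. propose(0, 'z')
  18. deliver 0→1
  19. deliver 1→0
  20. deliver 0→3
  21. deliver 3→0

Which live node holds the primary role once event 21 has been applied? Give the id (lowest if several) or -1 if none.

1

after 1 — propose(0,'r'): ·
after 2 — deliver 0→1: n1:back/v0/[r]
after 3 — deliver 1→0: ·
after 4 — timeout(1): n1:prim/v1/[r]
after 5 — deliver 1→3: n3:back/v1/[-]
after 6 — deliver 3→1: ·
after 7 — deliver 3→0: ·
after 8 — deliver 3→0: ·
after 9 — propose(0,'y'): ·
after 10 — deliver 0→2: n2:back/v0/[r]
after 11 — deliver 2→0: ·
after 12 — deliver 0→3: ·
after 13 — deliver 3→0: ·
after 14 — deliver 2→1: ·
after 15 — deliver 3→1: ·
after 16 — deliver 2→0: ·
after 17 — propose(0,'z'): ·
after 18 — deliver 0→1: ·
after 19 — deliver 1→0: n0:back/v1/[-]
after 20 — deliver 0→3: ·
after 21 — deliver 3→0: ·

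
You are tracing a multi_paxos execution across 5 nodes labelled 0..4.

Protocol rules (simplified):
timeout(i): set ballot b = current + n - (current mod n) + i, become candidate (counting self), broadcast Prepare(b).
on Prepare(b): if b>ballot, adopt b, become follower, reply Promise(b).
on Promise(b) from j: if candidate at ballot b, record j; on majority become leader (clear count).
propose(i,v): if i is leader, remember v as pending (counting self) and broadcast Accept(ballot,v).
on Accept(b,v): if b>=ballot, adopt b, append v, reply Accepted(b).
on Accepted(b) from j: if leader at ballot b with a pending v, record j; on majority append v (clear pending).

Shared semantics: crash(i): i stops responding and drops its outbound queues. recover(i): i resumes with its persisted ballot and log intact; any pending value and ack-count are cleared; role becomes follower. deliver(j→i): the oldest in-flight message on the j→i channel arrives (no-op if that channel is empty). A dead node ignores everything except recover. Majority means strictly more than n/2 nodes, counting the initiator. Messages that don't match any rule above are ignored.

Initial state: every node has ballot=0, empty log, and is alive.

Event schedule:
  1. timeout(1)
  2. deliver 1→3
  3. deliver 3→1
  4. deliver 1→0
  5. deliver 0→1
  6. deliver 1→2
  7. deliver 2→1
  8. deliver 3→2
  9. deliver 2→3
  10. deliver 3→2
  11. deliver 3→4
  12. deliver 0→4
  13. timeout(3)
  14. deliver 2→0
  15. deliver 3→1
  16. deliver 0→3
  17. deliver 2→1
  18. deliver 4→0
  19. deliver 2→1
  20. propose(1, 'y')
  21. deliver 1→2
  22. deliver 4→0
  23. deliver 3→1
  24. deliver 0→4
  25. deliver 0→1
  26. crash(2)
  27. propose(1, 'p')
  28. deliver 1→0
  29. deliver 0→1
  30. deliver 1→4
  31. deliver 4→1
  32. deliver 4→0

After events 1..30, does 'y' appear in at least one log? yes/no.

e1 timeout(1): 1[cand,b=6,-]
e2 deliver 1→3: 3[foll,b=6,-]
e3 deliver 3→1: ·
e4 deliver 1→0: 0[foll,b=6,-]
e5 deliver 0→1: 1[lead,b=6,-]
e6 deliver 1→2: 2[foll,b=6,-]
e7 deliver 2→1: ·
e8 deliver 3→2: ·
e9 deliver 2→3: ·
e10 deliver 3→2: ·
e11 deliver 3→4: ·
e12 deliver 0→4: ·
e13 timeout(3): 3[cand,b=13,-]
e14 deliver 2→0: ·
e15 deliver 3→1: 1[foll,b=13,-]
e16 deliver 0→3: ·
e17 deliver 2→1: ·
e18 deliver 4→0: ·
e19 deliver 2→1: ·
e20 propose(1,'y'): ·
e21 deliver 1→2: ·
e22 deliver 4→0: ·
e23 deliver 3→1: ·
e24 deliver 0→4: ·
e25 deliver 0→1: ·
e26 crash(2): 2[✗foll,b=6,-]
e27 propose(1,'p'): ·
e28 deliver 1→0: ·
e29 deliver 0→1: ·
e30 deliver 1→4: 4[foll,b=6,-]

no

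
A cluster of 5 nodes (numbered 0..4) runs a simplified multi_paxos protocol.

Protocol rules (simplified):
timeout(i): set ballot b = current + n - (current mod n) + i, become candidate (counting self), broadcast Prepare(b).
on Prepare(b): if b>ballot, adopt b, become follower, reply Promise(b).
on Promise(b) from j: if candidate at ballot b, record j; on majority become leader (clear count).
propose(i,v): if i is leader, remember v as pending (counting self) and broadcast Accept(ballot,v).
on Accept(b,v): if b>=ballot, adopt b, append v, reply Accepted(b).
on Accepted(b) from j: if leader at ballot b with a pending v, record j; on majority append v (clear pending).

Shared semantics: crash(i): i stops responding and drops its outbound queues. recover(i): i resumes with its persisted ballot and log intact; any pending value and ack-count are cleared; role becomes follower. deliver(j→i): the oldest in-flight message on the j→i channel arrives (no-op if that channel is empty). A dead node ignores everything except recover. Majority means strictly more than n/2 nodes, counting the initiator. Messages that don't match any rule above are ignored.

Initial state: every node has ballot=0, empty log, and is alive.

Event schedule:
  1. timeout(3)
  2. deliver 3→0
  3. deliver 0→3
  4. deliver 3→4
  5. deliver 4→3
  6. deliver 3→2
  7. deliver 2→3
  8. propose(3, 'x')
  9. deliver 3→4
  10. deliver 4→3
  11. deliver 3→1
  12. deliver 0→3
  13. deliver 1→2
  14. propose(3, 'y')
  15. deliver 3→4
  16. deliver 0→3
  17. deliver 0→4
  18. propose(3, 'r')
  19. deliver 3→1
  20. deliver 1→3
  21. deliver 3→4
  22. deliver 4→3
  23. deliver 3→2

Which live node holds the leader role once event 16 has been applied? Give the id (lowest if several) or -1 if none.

1. timeout(3):  <3:cand b8 ->
2. deliver 3→0:  <0:foll b8 ->
3. deliver 0→3:  nop
4. deliver 3→4:  <4:foll b8 ->
5. deliver 4→3:  <3:lead b8 ->
6. deliver 3→2:  <2:foll b8 ->
7. deliver 2→3:  nop
8. propose(3,'x'):  nop
9. deliver 3→4:  <4:foll b8 x>
10. deliver 4→3:  nop
11. deliver 3→1:  <1:foll b8 ->
12. deliver 0→3:  nop
13. deliver 1→2:  nop
14. propose(3,'y'):  nop
15. deliver 3→4:  <4:foll b8 x,y>
16. deliver 0→3:  nop

3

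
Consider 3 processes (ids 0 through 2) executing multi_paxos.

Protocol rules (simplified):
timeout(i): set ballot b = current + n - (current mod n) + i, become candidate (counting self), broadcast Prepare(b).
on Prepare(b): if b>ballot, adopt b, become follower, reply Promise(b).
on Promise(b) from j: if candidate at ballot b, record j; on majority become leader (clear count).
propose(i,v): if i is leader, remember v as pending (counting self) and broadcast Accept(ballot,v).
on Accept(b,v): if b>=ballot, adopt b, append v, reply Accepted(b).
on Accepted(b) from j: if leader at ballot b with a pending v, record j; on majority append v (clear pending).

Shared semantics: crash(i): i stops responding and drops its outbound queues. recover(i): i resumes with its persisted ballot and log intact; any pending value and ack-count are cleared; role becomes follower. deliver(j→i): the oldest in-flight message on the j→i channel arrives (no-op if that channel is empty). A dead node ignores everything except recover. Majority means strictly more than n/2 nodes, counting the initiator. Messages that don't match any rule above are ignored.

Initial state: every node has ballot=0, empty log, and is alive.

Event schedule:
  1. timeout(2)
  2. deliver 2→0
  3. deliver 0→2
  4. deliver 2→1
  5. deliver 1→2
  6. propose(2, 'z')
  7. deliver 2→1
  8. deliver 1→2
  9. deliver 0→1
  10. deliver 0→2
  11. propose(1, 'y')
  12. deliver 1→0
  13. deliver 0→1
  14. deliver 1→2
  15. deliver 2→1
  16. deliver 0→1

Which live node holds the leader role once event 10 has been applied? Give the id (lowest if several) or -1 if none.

2

1. timeout(2):  <2:cand b5 ->
2. deliver 2→0:  <0:foll b5 ->
3. deliver 0→2:  <2:lead b5 ->
4. deliver 2→1:  <1:foll b5 ->
5. deliver 1→2:  nop
6. propose(2,'z'):  nop
7. deliver 2→1:  <1:foll b5 z>
8. deliver 1→2:  <2:lead b5 z>
9. deliver 0→1:  nop
10. deliver 0→2:  nop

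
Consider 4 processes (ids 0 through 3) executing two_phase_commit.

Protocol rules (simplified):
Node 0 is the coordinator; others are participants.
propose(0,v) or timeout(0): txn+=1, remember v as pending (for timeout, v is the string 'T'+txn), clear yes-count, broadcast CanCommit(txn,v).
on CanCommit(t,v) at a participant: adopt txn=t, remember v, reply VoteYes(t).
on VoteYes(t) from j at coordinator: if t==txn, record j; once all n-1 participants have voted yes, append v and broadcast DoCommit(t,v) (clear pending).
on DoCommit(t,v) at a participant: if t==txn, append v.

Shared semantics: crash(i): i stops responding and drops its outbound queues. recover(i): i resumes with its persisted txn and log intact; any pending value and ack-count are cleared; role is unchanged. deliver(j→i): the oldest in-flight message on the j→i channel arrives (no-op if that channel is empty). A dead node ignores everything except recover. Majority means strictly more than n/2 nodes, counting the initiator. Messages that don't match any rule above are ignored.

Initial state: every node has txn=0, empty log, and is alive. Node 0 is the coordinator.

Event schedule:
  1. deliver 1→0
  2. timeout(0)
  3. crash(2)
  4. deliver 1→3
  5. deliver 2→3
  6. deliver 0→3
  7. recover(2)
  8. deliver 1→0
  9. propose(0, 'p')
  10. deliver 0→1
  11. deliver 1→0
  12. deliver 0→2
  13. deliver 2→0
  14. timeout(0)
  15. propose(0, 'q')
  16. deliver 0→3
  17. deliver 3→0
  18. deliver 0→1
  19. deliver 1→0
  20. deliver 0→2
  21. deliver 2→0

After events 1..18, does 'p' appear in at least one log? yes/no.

no

[1] deliver 1→0 → ∅
[2] timeout(0) → N0(coor t1 [-])
[3] crash(2) → N2(✗part t0 [-])
[4] deliver 1→3 → ∅
[5] deliver 2→3 → ∅
[6] deliver 0→3 → N3(part t1 [-])
[7] recover(2) → N2(part t0 [-])
[8] deliver 1→0 → ∅
[9] propose(0,'p') → N0(coor t2 [-])
[10] deliver 0→1 → N1(part t1 [-])
[11] deliver 1→0 → ∅
[12] deliver 0→2 → N2(part t1 [-])
[13] deliver 2→0 → ∅
[14] timeout(0) → N0(coor t3 [-])
[15] propose(0,'q') → N0(coor t4 [-])
[16] deliver 0→3 → N3(part t2 [-])
[17] deliver 3→0 → ∅
[18] deliver 0→1 → N1(part t2 [-])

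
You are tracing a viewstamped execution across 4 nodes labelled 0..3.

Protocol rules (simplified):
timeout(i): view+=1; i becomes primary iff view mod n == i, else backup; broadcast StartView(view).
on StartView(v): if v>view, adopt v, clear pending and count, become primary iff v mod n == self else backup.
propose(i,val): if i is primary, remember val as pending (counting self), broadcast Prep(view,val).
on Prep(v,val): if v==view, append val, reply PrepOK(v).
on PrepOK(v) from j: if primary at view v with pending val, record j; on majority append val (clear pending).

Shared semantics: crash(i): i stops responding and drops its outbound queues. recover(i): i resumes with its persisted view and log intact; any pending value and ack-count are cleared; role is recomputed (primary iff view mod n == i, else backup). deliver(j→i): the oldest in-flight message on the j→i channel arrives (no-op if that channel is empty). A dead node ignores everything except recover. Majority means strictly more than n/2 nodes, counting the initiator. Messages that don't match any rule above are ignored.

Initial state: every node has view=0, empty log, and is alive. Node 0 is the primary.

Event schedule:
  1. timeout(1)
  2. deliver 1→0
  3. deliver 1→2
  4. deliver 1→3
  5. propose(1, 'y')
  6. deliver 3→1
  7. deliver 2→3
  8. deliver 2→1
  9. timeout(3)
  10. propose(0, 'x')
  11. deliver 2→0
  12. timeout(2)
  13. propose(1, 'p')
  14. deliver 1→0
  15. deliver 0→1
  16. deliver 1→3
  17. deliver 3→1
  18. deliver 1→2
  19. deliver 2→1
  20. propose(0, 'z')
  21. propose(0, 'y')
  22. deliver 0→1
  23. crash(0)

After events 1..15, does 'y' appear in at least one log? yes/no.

e1 timeout(1): 1[prim,v=1,-]
e2 deliver 1→0: 0[back,v=1,-]
e3 deliver 1→2: 2[back,v=1,-]
e4 deliver 1→3: 3[back,v=1,-]
e5 propose(1,'y'): ·
e6 deliver 3→1: ·
e7 deliver 2→3: ·
e8 deliver 2→1: ·
e9 timeout(3): 3[back,v=2,-]
e10 propose(0,'x'): ·
e11 deliver 2→0: ·
e12 timeout(2): 2[prim,v=2,-]
e13 propose(1,'p'): ·
e14 deliver 1→0: 0[back,v=1,y]
e15 deliver 0→1: ·

yes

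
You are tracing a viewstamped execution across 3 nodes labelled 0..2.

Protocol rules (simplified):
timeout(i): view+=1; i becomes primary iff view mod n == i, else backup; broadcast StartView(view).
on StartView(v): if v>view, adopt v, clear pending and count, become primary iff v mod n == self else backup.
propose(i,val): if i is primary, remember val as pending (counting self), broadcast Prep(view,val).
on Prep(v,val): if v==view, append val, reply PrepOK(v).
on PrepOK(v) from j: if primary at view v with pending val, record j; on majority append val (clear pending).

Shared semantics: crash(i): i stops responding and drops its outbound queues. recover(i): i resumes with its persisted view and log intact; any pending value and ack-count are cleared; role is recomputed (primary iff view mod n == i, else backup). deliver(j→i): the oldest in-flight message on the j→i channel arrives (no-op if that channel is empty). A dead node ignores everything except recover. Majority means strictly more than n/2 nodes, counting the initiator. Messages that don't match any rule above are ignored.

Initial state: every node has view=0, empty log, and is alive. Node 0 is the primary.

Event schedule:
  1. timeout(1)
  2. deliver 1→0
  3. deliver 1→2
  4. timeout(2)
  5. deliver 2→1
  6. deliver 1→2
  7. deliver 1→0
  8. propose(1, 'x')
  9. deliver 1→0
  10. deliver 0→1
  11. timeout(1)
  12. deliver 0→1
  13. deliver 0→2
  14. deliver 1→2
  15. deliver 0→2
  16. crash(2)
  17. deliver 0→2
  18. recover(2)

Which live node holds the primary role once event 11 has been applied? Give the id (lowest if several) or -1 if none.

[1] timeout(1) → N1(prim v1 [-])
[2] deliver 1→0 → N0(back v1 [-])
[3] deliver 1→2 → N2(back v1 [-])
[4] timeout(2) → N2(prim v2 [-])
[5] deliver 2→1 → N1(back v2 [-])
[6] deliver 1→2 → ∅
[7] deliver 1→0 → ∅
[8] propose(1,'x') → ∅
[9] deliver 1→0 → ∅
[10] deliver 0→1 → ∅
[11] timeout(1) → N1(back v3 [-])

2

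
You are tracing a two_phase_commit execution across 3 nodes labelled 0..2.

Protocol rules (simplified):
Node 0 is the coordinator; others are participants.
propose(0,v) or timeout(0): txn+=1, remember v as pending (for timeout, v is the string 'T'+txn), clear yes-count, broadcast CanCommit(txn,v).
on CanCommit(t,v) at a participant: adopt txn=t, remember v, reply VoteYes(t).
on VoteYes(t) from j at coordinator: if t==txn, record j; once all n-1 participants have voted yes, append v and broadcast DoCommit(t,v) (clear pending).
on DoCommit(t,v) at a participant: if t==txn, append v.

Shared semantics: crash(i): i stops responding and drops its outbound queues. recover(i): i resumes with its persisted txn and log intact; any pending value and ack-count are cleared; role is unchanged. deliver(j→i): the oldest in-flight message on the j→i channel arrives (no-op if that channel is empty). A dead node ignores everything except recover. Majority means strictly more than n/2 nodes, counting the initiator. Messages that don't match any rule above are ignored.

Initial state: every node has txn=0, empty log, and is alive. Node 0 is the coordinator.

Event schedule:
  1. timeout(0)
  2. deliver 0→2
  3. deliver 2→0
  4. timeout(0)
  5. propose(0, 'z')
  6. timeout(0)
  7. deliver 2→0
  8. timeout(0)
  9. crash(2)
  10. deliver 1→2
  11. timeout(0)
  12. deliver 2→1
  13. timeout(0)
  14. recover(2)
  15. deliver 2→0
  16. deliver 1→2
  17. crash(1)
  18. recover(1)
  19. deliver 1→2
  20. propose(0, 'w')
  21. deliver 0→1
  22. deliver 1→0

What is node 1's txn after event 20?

0

[1] timeout(0) → N0(coor t1 [-])
[2] deliver 0→2 → N2(part t1 [-])
[3] deliver 2→0 → ∅
[4] timeout(0) → N0(coor t2 [-])
[5] propose(0,'z') → N0(coor t3 [-])
[6] timeout(0) → N0(coor t4 [-])
[7] deliver 2→0 → ∅
[8] timeout(0) → N0(coor t5 [-])
[9] crash(2) → N2(✗part t1 [-])
[10] deliver 1→2 → ∅
[11] timeout(0) → N0(coor t6 [-])
[12] deliver 2→1 → ∅
[13] timeout(0) → N0(coor t7 [-])
[14] recover(2) → N2(part t1 [-])
[15] deliver 2→0 → ∅
[16] deliver 1→2 → ∅
[17] crash(1) → N1(✗part t0 [-])
[18] recover(1) → N1(part t0 [-])
[19] deliver 1→2 → ∅
[20] propose(0,'w') → N0(coor t8 [-])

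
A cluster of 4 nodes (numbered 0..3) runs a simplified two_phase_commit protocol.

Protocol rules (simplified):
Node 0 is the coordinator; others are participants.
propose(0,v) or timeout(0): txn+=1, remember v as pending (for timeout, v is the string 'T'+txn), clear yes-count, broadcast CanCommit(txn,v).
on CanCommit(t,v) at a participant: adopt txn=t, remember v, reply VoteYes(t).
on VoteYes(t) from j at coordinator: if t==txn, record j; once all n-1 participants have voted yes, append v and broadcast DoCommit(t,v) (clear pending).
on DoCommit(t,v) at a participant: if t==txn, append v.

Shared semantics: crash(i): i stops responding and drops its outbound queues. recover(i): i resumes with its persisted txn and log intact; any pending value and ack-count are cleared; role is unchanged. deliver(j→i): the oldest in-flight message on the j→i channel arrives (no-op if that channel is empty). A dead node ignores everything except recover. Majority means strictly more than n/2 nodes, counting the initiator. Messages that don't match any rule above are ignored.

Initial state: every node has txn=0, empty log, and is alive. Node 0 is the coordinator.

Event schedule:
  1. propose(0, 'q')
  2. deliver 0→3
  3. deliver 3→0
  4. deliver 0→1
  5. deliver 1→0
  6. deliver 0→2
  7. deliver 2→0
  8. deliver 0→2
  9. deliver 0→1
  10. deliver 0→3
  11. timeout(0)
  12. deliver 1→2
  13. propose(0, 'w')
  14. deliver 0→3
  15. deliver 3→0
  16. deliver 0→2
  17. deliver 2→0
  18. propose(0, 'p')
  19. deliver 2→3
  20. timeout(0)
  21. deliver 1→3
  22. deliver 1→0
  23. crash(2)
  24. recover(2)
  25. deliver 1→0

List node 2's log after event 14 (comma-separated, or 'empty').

q

step 1 propose(0,'q'): 0={coor,t=1,log=-}
step 2 deliver 0→3: 3={part,t=1,log=-}
step 3 deliver 3→0: —
step 4 deliver 0→1: 1={part,t=1,log=-}
step 5 deliver 1→0: —
step 6 deliver 0→2: 2={part,t=1,log=-}
step 7 deliver 2→0: 0={coor,t=1,log=q}
step 8 deliver 0→2: 2={part,t=1,log=q}
step 9 deliver 0→1: 1={part,t=1,log=q}
step 10 deliver 0→3: 3={part,t=1,log=q}
step 11 timeout(0): 0={coor,t=2,log=q}
step 12 deliver 1→2: —
step 13 propose(0,'w'): 0={coor,t=3,log=q}
step 14 deliver 0→3: 3={part,t=2,log=q}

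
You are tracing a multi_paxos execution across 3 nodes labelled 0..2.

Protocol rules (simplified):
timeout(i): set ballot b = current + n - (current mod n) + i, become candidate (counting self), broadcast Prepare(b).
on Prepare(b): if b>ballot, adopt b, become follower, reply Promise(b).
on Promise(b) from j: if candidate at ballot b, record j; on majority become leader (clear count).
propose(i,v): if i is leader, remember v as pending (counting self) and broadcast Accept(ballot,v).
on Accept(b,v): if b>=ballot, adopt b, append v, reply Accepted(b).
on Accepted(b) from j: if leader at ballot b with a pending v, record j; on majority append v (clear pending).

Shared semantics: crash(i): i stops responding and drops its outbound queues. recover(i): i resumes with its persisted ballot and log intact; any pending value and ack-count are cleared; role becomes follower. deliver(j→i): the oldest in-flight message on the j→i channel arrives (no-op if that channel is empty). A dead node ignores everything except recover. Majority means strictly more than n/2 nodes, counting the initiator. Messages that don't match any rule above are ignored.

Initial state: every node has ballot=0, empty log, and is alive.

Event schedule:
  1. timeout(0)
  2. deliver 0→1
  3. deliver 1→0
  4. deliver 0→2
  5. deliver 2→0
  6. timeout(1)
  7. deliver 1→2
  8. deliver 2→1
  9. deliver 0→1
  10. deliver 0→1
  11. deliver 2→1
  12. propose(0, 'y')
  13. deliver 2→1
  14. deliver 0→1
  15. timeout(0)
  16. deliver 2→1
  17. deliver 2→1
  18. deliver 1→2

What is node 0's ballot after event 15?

6

step 1 timeout(0): 0={cand,b=3,log=-}
step 2 deliver 0→1: 1={foll,b=3,log=-}
step 3 deliver 1→0: 0={lead,b=3,log=-}
step 4 deliver 0→2: 2={foll,b=3,log=-}
step 5 deliver 2→0: —
step 6 timeout(1): 1={cand,b=7,log=-}
step 7 deliver 1→2: 2={foll,b=7,log=-}
step 8 deliver 2→1: 1={lead,b=7,log=-}
step 9 deliver 0→1: —
step 10 deliver 0→1: —
step 11 deliver 2→1: —
step 12 propose(0,'y'): —
step 13 deliver 2→1: —
step 14 deliver 0→1: —
step 15 timeout(0): 0={cand,b=6,log=-}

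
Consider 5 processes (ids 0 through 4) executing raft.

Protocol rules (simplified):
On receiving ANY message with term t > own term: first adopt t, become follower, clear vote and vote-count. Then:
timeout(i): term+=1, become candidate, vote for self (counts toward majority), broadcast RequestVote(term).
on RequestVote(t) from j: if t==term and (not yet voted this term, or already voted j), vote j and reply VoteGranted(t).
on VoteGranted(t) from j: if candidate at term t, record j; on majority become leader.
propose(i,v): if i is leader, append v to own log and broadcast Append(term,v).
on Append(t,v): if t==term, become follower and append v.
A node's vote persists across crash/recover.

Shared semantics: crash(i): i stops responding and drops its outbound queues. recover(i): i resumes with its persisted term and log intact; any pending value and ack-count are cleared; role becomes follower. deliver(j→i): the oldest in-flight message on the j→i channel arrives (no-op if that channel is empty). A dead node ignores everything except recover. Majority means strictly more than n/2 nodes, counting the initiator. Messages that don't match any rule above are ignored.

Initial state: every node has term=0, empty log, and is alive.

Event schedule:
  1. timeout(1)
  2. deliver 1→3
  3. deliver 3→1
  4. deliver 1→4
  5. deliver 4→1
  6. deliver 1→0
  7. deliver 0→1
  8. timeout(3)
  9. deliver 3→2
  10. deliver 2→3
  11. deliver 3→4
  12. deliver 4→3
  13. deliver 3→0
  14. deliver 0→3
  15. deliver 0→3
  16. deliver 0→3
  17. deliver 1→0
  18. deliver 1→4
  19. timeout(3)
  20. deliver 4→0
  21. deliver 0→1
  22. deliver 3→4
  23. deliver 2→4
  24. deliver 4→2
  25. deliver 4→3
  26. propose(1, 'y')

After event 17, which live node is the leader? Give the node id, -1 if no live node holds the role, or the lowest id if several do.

1

e1 timeout(1): 1[cand,t=1,-]
e2 deliver 1→3: 3[foll,t=1,-]
e3 deliver 3→1: ·
e4 deliver 1→4: 4[foll,t=1,-]
e5 deliver 4→1: 1[lead,t=1,-]
e6 deliver 1→0: 0[foll,t=1,-]
e7 deliver 0→1: ·
e8 timeout(3): 3[cand,t=2,-]
e9 deliver 3→2: 2[foll,t=2,-]
e10 deliver 2→3: ·
e11 deliver 3→4: 4[foll,t=2,-]
e12 deliver 4→3: 3[lead,t=2,-]
e13 deliver 3→0: 0[foll,t=2,-]
e14 deliver 0→3: ·
e15 deliver 0→3: ·
e16 deliver 0→3: ·
e17 deliver 1→0: ·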